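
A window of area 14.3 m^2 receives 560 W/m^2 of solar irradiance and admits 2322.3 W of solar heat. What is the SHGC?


Rearrange Q = Area * SHGC * Irradiance:
  SHGC = Q / (Area * Irradiance)
  SHGC = 2322.3 / (14.3 * 560) = 0.29

0.29


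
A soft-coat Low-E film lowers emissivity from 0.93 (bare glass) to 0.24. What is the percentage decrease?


Percentage reduction = (1 - coated/uncoated) * 100
  Ratio = 0.24 / 0.93 = 0.2581
  Reduction = (1 - 0.2581) * 100 = 74.2%

74.2%


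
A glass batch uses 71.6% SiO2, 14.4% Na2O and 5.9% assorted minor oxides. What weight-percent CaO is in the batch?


Pieces sum to 100%:
  CaO = 100 - (SiO2 + Na2O + others)
  CaO = 100 - (71.6 + 14.4 + 5.9) = 8.1%

8.1%


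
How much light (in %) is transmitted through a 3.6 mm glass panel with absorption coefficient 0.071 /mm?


Beer-Lambert law: T = exp(-alpha * thickness)
  exponent = -0.071 * 3.6 = -0.2556
  T = exp(-0.2556) = 0.7745
  Percentage = 0.7745 * 100 = 77.45%

77.45%


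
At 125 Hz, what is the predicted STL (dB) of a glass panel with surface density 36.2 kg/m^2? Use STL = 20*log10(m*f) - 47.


Mass law: STL = 20 * log10(m * f) - 47
  m * f = 36.2 * 125 = 4525
  log10(4525) = 3.65562
  STL = 20 * 3.65562 - 47 = 73.1124 - 47 = 26.1 dB

26.1 dB


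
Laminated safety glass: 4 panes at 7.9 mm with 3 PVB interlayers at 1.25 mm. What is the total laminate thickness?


Total thickness = glass contribution + PVB contribution
  Glass: 4 * 7.9 = 31.6 mm
  PVB: 3 * 1.25 = 3.75 mm
  Total = 31.6 + 3.75 = 35.35 mm

35.35 mm


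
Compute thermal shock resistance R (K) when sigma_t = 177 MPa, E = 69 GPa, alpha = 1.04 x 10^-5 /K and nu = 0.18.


Thermal shock resistance: R = sigma * (1 - nu) / (E * alpha)
  Numerator = 177 * (1 - 0.18) = 145.14
  Denominator = 69 * 1000 * (1.04 x 10^-5) = 0.7176
  R = 145.14 / 0.7176 = 202.3 K

202.3 K


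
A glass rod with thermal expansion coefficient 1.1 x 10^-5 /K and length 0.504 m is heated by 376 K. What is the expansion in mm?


Thermal expansion formula: dL = alpha * L0 * dT
  dL = (1.1 x 10^-5) * 0.504 * 376 = 0.00208454 m
Convert to mm: 0.00208454 * 1000 = 2.0845 mm

2.0845 mm


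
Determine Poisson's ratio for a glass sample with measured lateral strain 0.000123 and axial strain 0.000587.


Poisson's ratio: nu = lateral strain / axial strain
  nu = 0.000123 / 0.000587 = 0.2095

0.2095


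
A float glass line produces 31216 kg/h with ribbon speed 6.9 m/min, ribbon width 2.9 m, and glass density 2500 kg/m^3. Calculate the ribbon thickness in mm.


Ribbon cross-section from mass balance:
  Volume rate = throughput / density = 31216 / 2500 = 12.4864 m^3/h
  thickness = volume rate / (speed * 60 * width), i.e.
  thickness = throughput / (60 * speed * width * density) * 1000
  thickness = 31216 / (60 * 6.9 * 2.9 * 2500) * 1000 = 10.4 mm

10.4 mm


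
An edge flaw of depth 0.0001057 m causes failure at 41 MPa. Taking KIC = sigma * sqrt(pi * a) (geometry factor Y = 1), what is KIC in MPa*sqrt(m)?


Fracture toughness: KIC = sigma * sqrt(pi * a)
  pi * a = pi * 0.0001057 = 0.000332066
  sqrt(pi * a) = 0.018223
  KIC = 41 * 0.018223 = 0.747 MPa*sqrt(m)

0.747 MPa*sqrt(m)


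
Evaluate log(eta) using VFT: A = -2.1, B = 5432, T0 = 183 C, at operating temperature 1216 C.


VFT equation: log(eta) = A + B / (T - T0)
  T - T0 = 1216 - 183 = 1033
  B / (T - T0) = 5432 / 1033 = 5.258
  log(eta) = -2.1 + 5.258 = 3.158

3.158


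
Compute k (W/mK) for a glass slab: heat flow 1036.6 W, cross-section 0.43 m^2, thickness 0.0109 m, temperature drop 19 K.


Fourier's law rearranged: k = Q * t / (A * dT)
  Numerator = 1036.6 * 0.0109 = 11.29894
  Denominator = 0.43 * 19 = 8.17
  k = 11.29894 / 8.17 = 1.383 W/mK

1.383 W/mK


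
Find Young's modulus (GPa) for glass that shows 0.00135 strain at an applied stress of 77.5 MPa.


Young's modulus: E = stress / strain
  E = 77.5 MPa / 0.00135 = 57407.41 MPa
Convert to GPa: 57407.41 / 1000 = 57.41 GPa

57.41 GPa


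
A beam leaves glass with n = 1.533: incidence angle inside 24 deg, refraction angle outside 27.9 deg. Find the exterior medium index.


Apply Snell's law: n1 * sin(theta1) = n2 * sin(theta2)
  n2 = n1 * sin(theta1) / sin(theta2)
  sin(24) = 0.406737
  sin(27.9) = 0.46793
  n2 = 1.533 * 0.406737 / 0.46793 = 1.3325

1.3325


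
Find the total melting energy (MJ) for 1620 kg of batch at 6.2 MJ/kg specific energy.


Total energy = mass * specific energy
  E = 1620 * 6.2 = 10044 MJ

10044 MJ


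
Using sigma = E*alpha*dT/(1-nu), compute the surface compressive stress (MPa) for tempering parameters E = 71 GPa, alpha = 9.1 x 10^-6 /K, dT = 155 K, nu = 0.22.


Tempering stress: sigma = E * alpha * dT / (1 - nu)
  E (MPa) = 71 * 1000 = 71000
  Numerator = 71000 * (9.1 x 10^-6) * 155 = 100.1455
  Denominator = 1 - 0.22 = 0.78
  sigma = 100.1455 / 0.78 = 128.4 MPa

128.4 MPa


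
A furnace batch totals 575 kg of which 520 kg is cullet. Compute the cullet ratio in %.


Cullet ratio = (cullet mass / total batch mass) * 100
  Ratio = 520 / 575 * 100 = 90.43%

90.43%


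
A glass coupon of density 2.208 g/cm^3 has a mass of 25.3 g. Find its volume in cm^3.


Rearrange rho = m / V:
  V = m / rho
  V = 25.3 / 2.208 = 11.458 cm^3

11.458 cm^3


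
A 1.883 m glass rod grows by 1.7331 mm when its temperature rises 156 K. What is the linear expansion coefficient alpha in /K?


Rearrange dL = alpha * L0 * dT for alpha:
  alpha = dL / (L0 * dT)
  alpha = (1.7331 / 1000) / (1.883 * 156) = 0.0000059 /K = 5.9 x 10^-6 /K

5.9 x 10^-6 /K


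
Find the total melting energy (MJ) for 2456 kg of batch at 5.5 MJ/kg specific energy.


Total energy = mass * specific energy
  E = 2456 * 5.5 = 13508 MJ

13508 MJ


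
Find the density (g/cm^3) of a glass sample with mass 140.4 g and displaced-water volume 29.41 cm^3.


Use the definition of density:
  rho = mass / volume
  rho = 140.4 / 29.41 = 4.774 g/cm^3

4.774 g/cm^3


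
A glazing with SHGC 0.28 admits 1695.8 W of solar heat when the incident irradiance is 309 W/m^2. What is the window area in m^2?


Rearrange Q = Area * SHGC * Irradiance:
  Area = Q / (SHGC * Irradiance)
  Area = 1695.8 / (0.28 * 309) = 19.6 m^2

19.6 m^2


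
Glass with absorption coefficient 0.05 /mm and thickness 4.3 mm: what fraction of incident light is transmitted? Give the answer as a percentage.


Beer-Lambert law: T = exp(-alpha * thickness)
  exponent = -0.05 * 4.3 = -0.215
  T = exp(-0.215) = 0.8065
  Percentage = 0.8065 * 100 = 80.65%

80.65%


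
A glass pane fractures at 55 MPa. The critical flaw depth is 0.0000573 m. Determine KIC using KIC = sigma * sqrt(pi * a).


Fracture toughness: KIC = sigma * sqrt(pi * a)
  pi * a = pi * 0.0000573 = 0.000180013
  sqrt(pi * a) = 0.013417
  KIC = 55 * 0.013417 = 0.738 MPa*sqrt(m)

0.738 MPa*sqrt(m)


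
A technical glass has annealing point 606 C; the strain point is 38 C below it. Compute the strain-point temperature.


Strain point = annealing point - difference:
  T_strain = 606 - 38 = 568 C

568 C


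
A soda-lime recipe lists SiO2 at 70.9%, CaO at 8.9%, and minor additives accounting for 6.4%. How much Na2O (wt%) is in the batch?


Pieces sum to 100%:
  Na2O = 100 - (SiO2 + CaO + others)
  Na2O = 100 - (70.9 + 8.9 + 6.4) = 13.8%

13.8%


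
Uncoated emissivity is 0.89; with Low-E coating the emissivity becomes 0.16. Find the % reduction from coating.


Percentage reduction = (1 - coated/uncoated) * 100
  Ratio = 0.16 / 0.89 = 0.1798
  Reduction = (1 - 0.1798) * 100 = 82.0%

82.0%


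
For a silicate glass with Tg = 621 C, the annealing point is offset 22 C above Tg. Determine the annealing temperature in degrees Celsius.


The annealing temperature is Tg plus the offset:
  T_anneal = 621 + 22 = 643 C

643 C


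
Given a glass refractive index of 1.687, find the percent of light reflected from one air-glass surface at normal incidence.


Fresnel reflectance at normal incidence:
  R = ((n - 1)/(n + 1))^2
  (n - 1)/(n + 1) = (1.687 - 1)/(1.687 + 1) = 0.255675
  R = 0.255675^2 = 0.0653697
  R(%) = 0.0653697 * 100 = 6.537%

6.537%


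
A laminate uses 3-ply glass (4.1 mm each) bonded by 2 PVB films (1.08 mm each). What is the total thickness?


Total thickness = glass contribution + PVB contribution
  Glass: 3 * 4.1 = 12.3 mm
  PVB: 2 * 1.08 = 2.16 mm
  Total = 12.3 + 2.16 = 14.46 mm

14.46 mm


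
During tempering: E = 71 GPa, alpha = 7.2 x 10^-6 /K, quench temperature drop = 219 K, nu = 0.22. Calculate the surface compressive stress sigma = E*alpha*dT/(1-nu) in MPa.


Tempering stress: sigma = E * alpha * dT / (1 - nu)
  E (MPa) = 71 * 1000 = 71000
  Numerator = 71000 * (7.2 x 10^-6) * 219 = 111.9528
  Denominator = 1 - 0.22 = 0.78
  sigma = 111.9528 / 0.78 = 143.5 MPa

143.5 MPa


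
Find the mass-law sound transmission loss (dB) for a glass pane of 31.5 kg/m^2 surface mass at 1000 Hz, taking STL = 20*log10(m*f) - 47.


Mass law: STL = 20 * log10(m * f) - 47
  m * f = 31.5 * 1000 = 31500
  log10(31500) = 4.49831
  STL = 20 * 4.49831 - 47 = 89.9662 - 47 = 43.0 dB

43.0 dB


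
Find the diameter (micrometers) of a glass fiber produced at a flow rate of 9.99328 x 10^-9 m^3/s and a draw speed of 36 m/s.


Cross-sectional area from continuity:
  A = Q / v = 9.99328 x 10^-9 / 36 = 2.775911 x 10^-10 m^2
Diameter from circular cross-section:
  d = sqrt(4A / pi) * 10^6 (m -> um)
  d = sqrt(4 * 2.775911 x 10^-10 / pi) * 10^6 = 18.8 um

18.8 um


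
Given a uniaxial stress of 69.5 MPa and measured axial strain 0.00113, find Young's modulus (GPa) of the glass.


Young's modulus: E = stress / strain
  E = 69.5 MPa / 0.00113 = 61504.42 MPa
Convert to GPa: 61504.42 / 1000 = 61.5 GPa

61.5 GPa


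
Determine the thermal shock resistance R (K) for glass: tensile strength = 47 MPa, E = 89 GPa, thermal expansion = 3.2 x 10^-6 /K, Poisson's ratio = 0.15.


Thermal shock resistance: R = sigma * (1 - nu) / (E * alpha)
  Numerator = 47 * (1 - 0.15) = 39.95
  Denominator = 89 * 1000 * (3.2 x 10^-6) = 0.2848
  R = 39.95 / 0.2848 = 140.3 K

140.3 K


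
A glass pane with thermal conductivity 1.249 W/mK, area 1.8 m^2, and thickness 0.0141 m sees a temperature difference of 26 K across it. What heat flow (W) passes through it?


Fourier's law: Q = k * A * dT / t
  Q = 1.249 * 1.8 * 26 / 0.0141
  Q = 58.4532 / 0.0141 = 4145.6 W

4145.6 W


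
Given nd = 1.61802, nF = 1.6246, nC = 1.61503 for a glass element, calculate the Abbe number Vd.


Abbe number formula: Vd = (nd - 1) / (nF - nC)
  nd - 1 = 1.61802 - 1 = 0.61802
  nF - nC = 1.6246 - 1.61503 = 0.00957
  Vd = 0.61802 / 0.00957 = 64.58

64.58


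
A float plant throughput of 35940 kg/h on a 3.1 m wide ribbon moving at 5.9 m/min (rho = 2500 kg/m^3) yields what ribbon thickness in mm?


Ribbon cross-section from mass balance:
  Volume rate = throughput / density = 35940 / 2500 = 14.376 m^3/h
  thickness = volume rate / (speed * 60 * width), i.e.
  thickness = throughput / (60 * speed * width * density) * 1000
  thickness = 35940 / (60 * 5.9 * 3.1 * 2500) * 1000 = 13.1 mm

13.1 mm


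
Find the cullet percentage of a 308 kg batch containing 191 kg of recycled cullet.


Cullet ratio = (cullet mass / total batch mass) * 100
  Ratio = 191 / 308 * 100 = 62.01%

62.01%


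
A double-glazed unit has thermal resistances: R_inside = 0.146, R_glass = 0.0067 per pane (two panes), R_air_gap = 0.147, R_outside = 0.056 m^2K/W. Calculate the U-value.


Total thermal resistance (series):
  R_total = R_in + R_glass + R_air + R_glass + R_out
  R_total = 0.146 + 0.0067 + 0.147 + 0.0067 + 0.056 = 0.3624 m^2K/W
U-value = 1 / R_total = 1 / 0.3624 = 2.759 W/m^2K

2.759 W/m^2K


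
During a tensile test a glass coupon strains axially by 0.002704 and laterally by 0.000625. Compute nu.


Poisson's ratio: nu = lateral strain / axial strain
  nu = 0.000625 / 0.002704 = 0.2311

0.2311


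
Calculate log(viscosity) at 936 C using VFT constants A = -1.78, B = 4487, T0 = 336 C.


VFT equation: log(eta) = A + B / (T - T0)
  T - T0 = 936 - 336 = 600
  B / (T - T0) = 4487 / 600 = 7.478
  log(eta) = -1.78 + 7.478 = 5.698

5.698


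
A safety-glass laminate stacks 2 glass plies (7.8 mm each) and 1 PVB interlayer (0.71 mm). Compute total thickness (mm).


Total thickness = glass contribution + PVB contribution
  Glass: 2 * 7.8 = 15.6 mm
  PVB: 1 * 0.71 = 0.71 mm
  Total = 15.6 + 0.71 = 16.31 mm

16.31 mm


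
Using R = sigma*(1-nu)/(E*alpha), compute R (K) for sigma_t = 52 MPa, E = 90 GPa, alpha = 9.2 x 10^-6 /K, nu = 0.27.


Thermal shock resistance: R = sigma * (1 - nu) / (E * alpha)
  Numerator = 52 * (1 - 0.27) = 37.96
  Denominator = 90 * 1000 * (9.2 x 10^-6) = 0.828
  R = 37.96 / 0.828 = 45.8 K

45.8 K


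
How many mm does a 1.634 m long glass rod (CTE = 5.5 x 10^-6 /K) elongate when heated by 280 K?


Thermal expansion formula: dL = alpha * L0 * dT
  dL = (5.5 x 10^-6) * 1.634 * 280 = 0.00251636 m
Convert to mm: 0.00251636 * 1000 = 2.5164 mm

2.5164 mm


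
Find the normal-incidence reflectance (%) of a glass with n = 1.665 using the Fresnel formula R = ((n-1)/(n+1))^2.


Fresnel reflectance at normal incidence:
  R = ((n - 1)/(n + 1))^2
  (n - 1)/(n + 1) = (1.665 - 1)/(1.665 + 1) = 0.249531
  R = 0.249531^2 = 0.0622657
  R(%) = 0.0622657 * 100 = 6.227%

6.227%


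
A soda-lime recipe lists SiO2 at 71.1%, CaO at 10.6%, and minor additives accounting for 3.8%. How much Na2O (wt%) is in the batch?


Pieces sum to 100%:
  Na2O = 100 - (SiO2 + CaO + others)
  Na2O = 100 - (71.1 + 10.6 + 3.8) = 14.5%

14.5%


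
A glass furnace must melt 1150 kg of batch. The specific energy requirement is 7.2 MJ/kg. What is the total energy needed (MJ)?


Total energy = mass * specific energy
  E = 1150 * 7.2 = 8280 MJ

8280 MJ


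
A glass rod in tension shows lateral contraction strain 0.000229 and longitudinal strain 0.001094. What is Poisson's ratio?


Poisson's ratio: nu = lateral strain / axial strain
  nu = 0.000229 / 0.001094 = 0.2093

0.2093


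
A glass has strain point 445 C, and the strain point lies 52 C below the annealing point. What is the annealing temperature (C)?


T_anneal = T_strain + gap:
  T_anneal = 445 + 52 = 497 C

497 C


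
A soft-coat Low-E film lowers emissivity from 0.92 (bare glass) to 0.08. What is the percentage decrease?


Percentage reduction = (1 - coated/uncoated) * 100
  Ratio = 0.08 / 0.92 = 0.087
  Reduction = (1 - 0.087) * 100 = 91.3%

91.3%


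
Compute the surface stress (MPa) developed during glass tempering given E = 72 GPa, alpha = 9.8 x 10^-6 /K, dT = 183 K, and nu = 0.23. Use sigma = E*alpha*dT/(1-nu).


Tempering stress: sigma = E * alpha * dT / (1 - nu)
  E (MPa) = 72 * 1000 = 72000
  Numerator = 72000 * (9.8 x 10^-6) * 183 = 129.1248
  Denominator = 1 - 0.23 = 0.77
  sigma = 129.1248 / 0.77 = 167.7 MPa

167.7 MPa


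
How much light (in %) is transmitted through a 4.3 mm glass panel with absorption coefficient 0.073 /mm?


Beer-Lambert law: T = exp(-alpha * thickness)
  exponent = -0.073 * 4.3 = -0.3139
  T = exp(-0.3139) = 0.7306
  Percentage = 0.7306 * 100 = 73.06%

73.06%


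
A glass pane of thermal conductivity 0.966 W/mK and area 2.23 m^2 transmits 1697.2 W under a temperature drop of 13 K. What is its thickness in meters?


Fourier's law: t = k * A * dT / Q
  t = 0.966 * 2.23 * 13 / 1697.2
  t = 28.00434 / 1697.2 = 0.0165 m

0.0165 m


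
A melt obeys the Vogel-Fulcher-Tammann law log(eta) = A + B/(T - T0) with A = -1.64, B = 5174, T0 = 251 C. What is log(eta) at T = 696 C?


VFT equation: log(eta) = A + B / (T - T0)
  T - T0 = 696 - 251 = 445
  B / (T - T0) = 5174 / 445 = 11.627
  log(eta) = -1.64 + 11.627 = 9.987

9.987


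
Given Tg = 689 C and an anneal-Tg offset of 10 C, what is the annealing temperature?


The annealing temperature is Tg plus the offset:
  T_anneal = 689 + 10 = 699 C

699 C


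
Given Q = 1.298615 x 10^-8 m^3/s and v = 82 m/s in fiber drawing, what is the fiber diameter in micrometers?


Cross-sectional area from continuity:
  A = Q / v = 1.298615 x 10^-8 / 82 = 1.583677 x 10^-10 m^2
Diameter from circular cross-section:
  d = sqrt(4A / pi) * 10^6 (m -> um)
  d = sqrt(4 * 1.583677 x 10^-10 / pi) * 10^6 = 14.2 um

14.2 um


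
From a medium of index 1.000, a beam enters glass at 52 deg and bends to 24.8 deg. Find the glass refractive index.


Apply Snell's law: n1 * sin(theta1) = n2 * sin(theta2)
  n2 = n1 * sin(theta1) / sin(theta2)
  sin(52) = 0.788011
  sin(24.8) = 0.419452
  n2 = 1.000 * 0.788011 / 0.419452 = 1.8787

1.8787


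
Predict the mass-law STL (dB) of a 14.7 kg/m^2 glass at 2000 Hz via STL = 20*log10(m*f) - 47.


Mass law: STL = 20 * log10(m * f) - 47
  m * f = 14.7 * 2000 = 29400
  log10(29400) = 4.46835
  STL = 20 * 4.46835 - 47 = 89.367 - 47 = 42.4 dB

42.4 dB


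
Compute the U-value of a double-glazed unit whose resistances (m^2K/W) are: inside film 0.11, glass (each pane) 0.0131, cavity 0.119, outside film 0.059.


Total thermal resistance (series):
  R_total = R_in + R_glass + R_air + R_glass + R_out
  R_total = 0.11 + 0.0131 + 0.119 + 0.0131 + 0.059 = 0.3142 m^2K/W
U-value = 1 / R_total = 1 / 0.3142 = 3.183 W/m^2K

3.183 W/m^2K


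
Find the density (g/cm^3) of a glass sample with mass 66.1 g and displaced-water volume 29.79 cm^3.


Use the definition of density:
  rho = mass / volume
  rho = 66.1 / 29.79 = 2.219 g/cm^3

2.219 g/cm^3


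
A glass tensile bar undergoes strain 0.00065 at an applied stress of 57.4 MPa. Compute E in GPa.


Young's modulus: E = stress / strain
  E = 57.4 MPa / 0.00065 = 88307.69 MPa
Convert to GPa: 88307.69 / 1000 = 88.31 GPa

88.31 GPa


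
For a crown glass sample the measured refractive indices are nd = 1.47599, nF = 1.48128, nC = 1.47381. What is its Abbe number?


Abbe number formula: Vd = (nd - 1) / (nF - nC)
  nd - 1 = 1.47599 - 1 = 0.47599
  nF - nC = 1.48128 - 1.47381 = 0.00747
  Vd = 0.47599 / 0.00747 = 63.72

63.72


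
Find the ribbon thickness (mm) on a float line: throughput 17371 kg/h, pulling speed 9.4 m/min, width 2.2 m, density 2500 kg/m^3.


Ribbon cross-section from mass balance:
  Volume rate = throughput / density = 17371 / 2500 = 6.9484 m^3/h
  thickness = volume rate / (speed * 60 * width), i.e.
  thickness = throughput / (60 * speed * width * density) * 1000
  thickness = 17371 / (60 * 9.4 * 2.2 * 2500) * 1000 = 5.6 mm

5.6 mm


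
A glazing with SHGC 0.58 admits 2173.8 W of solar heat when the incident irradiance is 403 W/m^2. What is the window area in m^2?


Rearrange Q = Area * SHGC * Irradiance:
  Area = Q / (SHGC * Irradiance)
  Area = 2173.8 / (0.58 * 403) = 9.3 m^2

9.3 m^2


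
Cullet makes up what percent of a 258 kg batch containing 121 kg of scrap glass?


Cullet ratio = (cullet mass / total batch mass) * 100
  Ratio = 121 / 258 * 100 = 46.9%

46.9%


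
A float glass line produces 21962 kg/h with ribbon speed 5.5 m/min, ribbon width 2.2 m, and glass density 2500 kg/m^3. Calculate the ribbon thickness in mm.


Ribbon cross-section from mass balance:
  Volume rate = throughput / density = 21962 / 2500 = 8.7848 m^3/h
  thickness = volume rate / (speed * 60 * width), i.e.
  thickness = throughput / (60 * speed * width * density) * 1000
  thickness = 21962 / (60 * 5.5 * 2.2 * 2500) * 1000 = 12.1 mm

12.1 mm


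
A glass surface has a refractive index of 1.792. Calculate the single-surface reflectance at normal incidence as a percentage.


Fresnel reflectance at normal incidence:
  R = ((n - 1)/(n + 1))^2
  (n - 1)/(n + 1) = (1.792 - 1)/(1.792 + 1) = 0.283668
  R = 0.283668^2 = 0.0804675
  R(%) = 0.0804675 * 100 = 8.047%

8.047%


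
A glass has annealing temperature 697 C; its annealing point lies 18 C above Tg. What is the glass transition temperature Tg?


Rearrange T_anneal = Tg + offset for Tg:
  Tg = T_anneal - offset = 697 - 18 = 679 C

679 C


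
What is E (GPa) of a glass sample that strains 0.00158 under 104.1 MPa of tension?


Young's modulus: E = stress / strain
  E = 104.1 MPa / 0.00158 = 65886.08 MPa
Convert to GPa: 65886.08 / 1000 = 65.89 GPa

65.89 GPa


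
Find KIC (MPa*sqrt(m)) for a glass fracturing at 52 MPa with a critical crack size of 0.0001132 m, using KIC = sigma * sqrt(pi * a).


Fracture toughness: KIC = sigma * sqrt(pi * a)
  pi * a = pi * 0.0001132 = 0.000355628
  sqrt(pi * a) = 0.018858
  KIC = 52 * 0.018858 = 0.981 MPa*sqrt(m)

0.981 MPa*sqrt(m)


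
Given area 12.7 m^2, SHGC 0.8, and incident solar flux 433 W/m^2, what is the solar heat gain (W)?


Solar heat gain: Q = Area * SHGC * Irradiance
  Q = 12.7 * 0.8 * 433 = 4399.3 W

4399.3 W


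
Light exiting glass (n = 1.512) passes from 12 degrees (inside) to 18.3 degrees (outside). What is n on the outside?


Apply Snell's law: n1 * sin(theta1) = n2 * sin(theta2)
  n2 = n1 * sin(theta1) / sin(theta2)
  sin(12) = 0.207912
  sin(18.3) = 0.313992
  n2 = 1.512 * 0.207912 / 0.313992 = 1.0012

1.0012


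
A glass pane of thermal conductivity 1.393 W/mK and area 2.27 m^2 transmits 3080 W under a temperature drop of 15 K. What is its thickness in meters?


Fourier's law: t = k * A * dT / Q
  t = 1.393 * 2.27 * 15 / 3080
  t = 47.43165 / 3080 = 0.0154 m

0.0154 m


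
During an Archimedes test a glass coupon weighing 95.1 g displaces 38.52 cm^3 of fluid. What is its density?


Use the definition of density:
  rho = mass / volume
  rho = 95.1 / 38.52 = 2.469 g/cm^3

2.469 g/cm^3


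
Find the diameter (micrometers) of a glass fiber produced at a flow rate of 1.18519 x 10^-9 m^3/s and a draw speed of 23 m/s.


Cross-sectional area from continuity:
  A = Q / v = 1.18519 x 10^-9 / 23 = 5.153 x 10^-11 m^2
Diameter from circular cross-section:
  d = sqrt(4A / pi) * 10^6 (m -> um)
  d = sqrt(4 * 5.153 x 10^-11 / pi) * 10^6 = 8.1 um

8.1 um


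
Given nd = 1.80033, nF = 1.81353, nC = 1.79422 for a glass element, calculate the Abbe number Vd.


Abbe number formula: Vd = (nd - 1) / (nF - nC)
  nd - 1 = 1.80033 - 1 = 0.80033
  nF - nC = 1.81353 - 1.79422 = 0.01931
  Vd = 0.80033 / 0.01931 = 41.45

41.45


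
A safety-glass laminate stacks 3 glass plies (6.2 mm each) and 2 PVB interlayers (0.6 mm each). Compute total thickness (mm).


Total thickness = glass contribution + PVB contribution
  Glass: 3 * 6.2 = 18.6 mm
  PVB: 2 * 0.6 = 1.2 mm
  Total = 18.6 + 1.2 = 19.8 mm

19.8 mm


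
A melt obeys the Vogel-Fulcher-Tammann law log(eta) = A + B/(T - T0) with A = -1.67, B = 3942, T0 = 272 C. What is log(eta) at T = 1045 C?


VFT equation: log(eta) = A + B / (T - T0)
  T - T0 = 1045 - 272 = 773
  B / (T - T0) = 3942 / 773 = 5.1
  log(eta) = -1.67 + 5.1 = 3.43

3.43


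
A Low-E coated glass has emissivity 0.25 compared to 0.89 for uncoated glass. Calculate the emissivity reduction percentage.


Percentage reduction = (1 - coated/uncoated) * 100
  Ratio = 0.25 / 0.89 = 0.2809
  Reduction = (1 - 0.2809) * 100 = 71.9%

71.9%


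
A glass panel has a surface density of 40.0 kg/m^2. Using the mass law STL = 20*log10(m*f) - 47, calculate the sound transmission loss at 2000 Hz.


Mass law: STL = 20 * log10(m * f) - 47
  m * f = 40.0 * 2000 = 80000
  log10(80000) = 4.90309
  STL = 20 * 4.90309 - 47 = 98.0618 - 47 = 51.1 dB

51.1 dB


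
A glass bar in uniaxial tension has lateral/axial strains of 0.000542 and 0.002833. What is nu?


Poisson's ratio: nu = lateral strain / axial strain
  nu = 0.000542 / 0.002833 = 0.1913

0.1913


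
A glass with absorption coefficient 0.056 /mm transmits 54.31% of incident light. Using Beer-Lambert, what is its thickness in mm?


Rearrange T = exp(-alpha * thickness):
  thickness = -ln(T) / alpha
  T = 54.31/100 = 0.5431
  ln(T) = -0.61046
  -ln(T) = 0.61046
  thickness = 0.61046 / 0.056 = 10.9 mm

10.9 mm


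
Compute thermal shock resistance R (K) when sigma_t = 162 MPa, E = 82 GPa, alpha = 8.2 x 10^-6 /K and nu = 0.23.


Thermal shock resistance: R = sigma * (1 - nu) / (E * alpha)
  Numerator = 162 * (1 - 0.23) = 124.74
  Denominator = 82 * 1000 * (8.2 x 10^-6) = 0.6724
  R = 124.74 / 0.6724 = 185.5 K

185.5 K


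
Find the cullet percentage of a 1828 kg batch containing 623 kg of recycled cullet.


Cullet ratio = (cullet mass / total batch mass) * 100
  Ratio = 623 / 1828 * 100 = 34.08%

34.08%


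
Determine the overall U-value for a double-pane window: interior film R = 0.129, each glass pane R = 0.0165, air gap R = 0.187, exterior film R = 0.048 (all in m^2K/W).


Total thermal resistance (series):
  R_total = R_in + R_glass + R_air + R_glass + R_out
  R_total = 0.129 + 0.0165 + 0.187 + 0.0165 + 0.048 = 0.397 m^2K/W
U-value = 1 / R_total = 1 / 0.397 = 2.519 W/m^2K

2.519 W/m^2K


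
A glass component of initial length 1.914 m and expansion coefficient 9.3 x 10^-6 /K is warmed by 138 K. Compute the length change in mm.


Thermal expansion formula: dL = alpha * L0 * dT
  dL = (9.3 x 10^-6) * 1.914 * 138 = 0.00245643 m
Convert to mm: 0.00245643 * 1000 = 2.4564 mm

2.4564 mm


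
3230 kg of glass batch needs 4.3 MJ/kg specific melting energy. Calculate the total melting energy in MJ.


Total energy = mass * specific energy
  E = 3230 * 4.3 = 13889 MJ

13889 MJ


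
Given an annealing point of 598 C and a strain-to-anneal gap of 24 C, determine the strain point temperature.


Strain point = annealing point - difference:
  T_strain = 598 - 24 = 574 C

574 C


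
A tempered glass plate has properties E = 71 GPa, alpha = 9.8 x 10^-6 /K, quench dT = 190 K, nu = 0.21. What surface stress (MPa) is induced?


Tempering stress: sigma = E * alpha * dT / (1 - nu)
  E (MPa) = 71 * 1000 = 71000
  Numerator = 71000 * (9.8 x 10^-6) * 190 = 132.202
  Denominator = 1 - 0.21 = 0.79
  sigma = 132.202 / 0.79 = 167.3 MPa

167.3 MPa


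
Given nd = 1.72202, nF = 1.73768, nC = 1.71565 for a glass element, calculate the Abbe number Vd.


Abbe number formula: Vd = (nd - 1) / (nF - nC)
  nd - 1 = 1.72202 - 1 = 0.72202
  nF - nC = 1.73768 - 1.71565 = 0.02203
  Vd = 0.72202 / 0.02203 = 32.77

32.77


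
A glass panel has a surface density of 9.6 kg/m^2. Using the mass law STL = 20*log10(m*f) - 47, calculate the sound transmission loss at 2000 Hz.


Mass law: STL = 20 * log10(m * f) - 47
  m * f = 9.6 * 2000 = 19200
  log10(19200) = 4.2833
  STL = 20 * 4.2833 - 47 = 85.666 - 47 = 38.7 dB

38.7 dB


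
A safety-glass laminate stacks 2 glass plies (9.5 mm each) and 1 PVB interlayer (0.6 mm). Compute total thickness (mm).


Total thickness = glass contribution + PVB contribution
  Glass: 2 * 9.5 = 19.0 mm
  PVB: 1 * 0.6 = 0.6 mm
  Total = 19.0 + 0.6 = 19.6 mm

19.6 mm


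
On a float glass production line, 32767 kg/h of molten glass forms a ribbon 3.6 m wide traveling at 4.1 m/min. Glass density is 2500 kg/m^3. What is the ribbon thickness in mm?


Ribbon cross-section from mass balance:
  Volume rate = throughput / density = 32767 / 2500 = 13.1068 m^3/h
  thickness = volume rate / (speed * 60 * width), i.e.
  thickness = throughput / (60 * speed * width * density) * 1000
  thickness = 32767 / (60 * 4.1 * 3.6 * 2500) * 1000 = 14.8 mm

14.8 mm


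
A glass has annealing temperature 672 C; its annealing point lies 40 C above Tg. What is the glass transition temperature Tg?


Rearrange T_anneal = Tg + offset for Tg:
  Tg = T_anneal - offset = 672 - 40 = 632 C

632 C


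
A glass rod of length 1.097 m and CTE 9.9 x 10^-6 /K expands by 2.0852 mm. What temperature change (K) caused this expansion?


Rearrange dL = alpha * L0 * dT for dT:
  dT = dL / (alpha * L0)
  dL (m) = 2.0852 / 1000 = 0.0020852
  dT = 0.0020852 / ((9.9 x 10^-6) * 1.097) = 192.0 K

192.0 K


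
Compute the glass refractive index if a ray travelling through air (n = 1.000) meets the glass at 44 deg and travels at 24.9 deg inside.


Apply Snell's law: n1 * sin(theta1) = n2 * sin(theta2)
  n2 = n1 * sin(theta1) / sin(theta2)
  sin(44) = 0.694658
  sin(24.9) = 0.421036
  n2 = 1.000 * 0.694658 / 0.421036 = 1.6499

1.6499


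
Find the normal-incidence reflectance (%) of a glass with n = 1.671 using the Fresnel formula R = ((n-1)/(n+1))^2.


Fresnel reflectance at normal incidence:
  R = ((n - 1)/(n + 1))^2
  (n - 1)/(n + 1) = (1.671 - 1)/(1.671 + 1) = 0.251217
  R = 0.251217^2 = 0.06311
  R(%) = 0.06311 * 100 = 6.311%

6.311%


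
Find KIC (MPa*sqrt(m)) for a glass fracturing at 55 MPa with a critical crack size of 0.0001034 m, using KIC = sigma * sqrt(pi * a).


Fracture toughness: KIC = sigma * sqrt(pi * a)
  pi * a = pi * 0.0001034 = 0.000324841
  sqrt(pi * a) = 0.018023
  KIC = 55 * 0.018023 = 0.991 MPa*sqrt(m)

0.991 MPa*sqrt(m)


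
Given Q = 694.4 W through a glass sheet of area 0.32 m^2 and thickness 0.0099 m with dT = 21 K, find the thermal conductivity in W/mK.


Fourier's law rearranged: k = Q * t / (A * dT)
  Numerator = 694.4 * 0.0099 = 6.87456
  Denominator = 0.32 * 21 = 6.72
  k = 6.87456 / 6.72 = 1.023 W/mK

1.023 W/mK


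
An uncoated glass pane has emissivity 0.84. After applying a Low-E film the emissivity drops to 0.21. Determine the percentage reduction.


Percentage reduction = (1 - coated/uncoated) * 100
  Ratio = 0.21 / 0.84 = 0.25
  Reduction = (1 - 0.25) * 100 = 75.0%

75.0%


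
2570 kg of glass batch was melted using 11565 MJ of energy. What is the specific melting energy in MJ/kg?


Rearrange E = m * s for s:
  s = E / m
  s = 11565 / 2570 = 4.5 MJ/kg

4.5 MJ/kg


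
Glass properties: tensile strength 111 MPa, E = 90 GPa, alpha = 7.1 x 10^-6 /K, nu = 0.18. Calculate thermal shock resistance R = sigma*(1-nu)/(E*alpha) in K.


Thermal shock resistance: R = sigma * (1 - nu) / (E * alpha)
  Numerator = 111 * (1 - 0.18) = 91.02
  Denominator = 90 * 1000 * (7.1 x 10^-6) = 0.639
  R = 91.02 / 0.639 = 142.4 K

142.4 K


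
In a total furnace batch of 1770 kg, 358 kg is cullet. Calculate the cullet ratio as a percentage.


Cullet ratio = (cullet mass / total batch mass) * 100
  Ratio = 358 / 1770 * 100 = 20.23%

20.23%


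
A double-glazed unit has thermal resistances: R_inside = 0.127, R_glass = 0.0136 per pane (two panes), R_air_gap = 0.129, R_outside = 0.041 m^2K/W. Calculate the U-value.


Total thermal resistance (series):
  R_total = R_in + R_glass + R_air + R_glass + R_out
  R_total = 0.127 + 0.0136 + 0.129 + 0.0136 + 0.041 = 0.3242 m^2K/W
U-value = 1 / R_total = 1 / 0.3242 = 3.085 W/m^2K

3.085 W/m^2K


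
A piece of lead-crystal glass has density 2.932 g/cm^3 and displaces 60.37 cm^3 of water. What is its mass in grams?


Rearrange rho = m / V:
  m = rho * V
  m = 2.932 * 60.37 = 177.005 g

177.005 g


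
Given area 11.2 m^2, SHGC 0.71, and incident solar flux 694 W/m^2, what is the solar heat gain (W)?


Solar heat gain: Q = Area * SHGC * Irradiance
  Q = 11.2 * 0.71 * 694 = 5518.7 W

5518.7 W


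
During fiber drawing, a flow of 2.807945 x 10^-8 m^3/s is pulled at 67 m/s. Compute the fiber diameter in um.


Cross-sectional area from continuity:
  A = Q / v = 2.807945 x 10^-8 / 67 = 4.190963 x 10^-10 m^2
Diameter from circular cross-section:
  d = sqrt(4A / pi) * 10^6 (m -> um)
  d = sqrt(4 * 4.190963 x 10^-10 / pi) * 10^6 = 23.1 um

23.1 um


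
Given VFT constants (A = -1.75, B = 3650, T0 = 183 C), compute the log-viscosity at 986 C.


VFT equation: log(eta) = A + B / (T - T0)
  T - T0 = 986 - 183 = 803
  B / (T - T0) = 3650 / 803 = 4.545
  log(eta) = -1.75 + 4.545 = 2.795

2.795


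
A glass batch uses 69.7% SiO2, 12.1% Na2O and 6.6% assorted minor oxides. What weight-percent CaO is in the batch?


Pieces sum to 100%:
  CaO = 100 - (SiO2 + Na2O + others)
  CaO = 100 - (69.7 + 12.1 + 6.6) = 11.6%

11.6%


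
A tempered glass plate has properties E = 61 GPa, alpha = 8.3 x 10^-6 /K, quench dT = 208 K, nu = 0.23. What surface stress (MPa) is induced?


Tempering stress: sigma = E * alpha * dT / (1 - nu)
  E (MPa) = 61 * 1000 = 61000
  Numerator = 61000 * (8.3 x 10^-6) * 208 = 105.3104
  Denominator = 1 - 0.23 = 0.77
  sigma = 105.3104 / 0.77 = 136.8 MPa

136.8 MPa


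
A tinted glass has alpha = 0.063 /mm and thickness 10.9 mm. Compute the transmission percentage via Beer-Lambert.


Beer-Lambert law: T = exp(-alpha * thickness)
  exponent = -0.063 * 10.9 = -0.6867
  T = exp(-0.6867) = 0.5032
  Percentage = 0.5032 * 100 = 50.32%

50.32%


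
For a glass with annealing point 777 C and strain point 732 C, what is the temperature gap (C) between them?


Gap = T_anneal - T_strain:
  gap = 777 - 732 = 45 C

45 C


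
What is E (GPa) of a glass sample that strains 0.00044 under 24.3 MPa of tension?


Young's modulus: E = stress / strain
  E = 24.3 MPa / 0.00044 = 55227.27 MPa
Convert to GPa: 55227.27 / 1000 = 55.23 GPa

55.23 GPa


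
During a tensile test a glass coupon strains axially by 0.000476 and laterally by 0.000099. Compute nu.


Poisson's ratio: nu = lateral strain / axial strain
  nu = 0.000099 / 0.000476 = 0.208

0.208


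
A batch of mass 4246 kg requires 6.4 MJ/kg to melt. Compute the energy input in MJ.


Total energy = mass * specific energy
  E = 4246 * 6.4 = 27174.4 MJ

27174.4 MJ


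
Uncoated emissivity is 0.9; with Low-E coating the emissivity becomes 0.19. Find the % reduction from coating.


Percentage reduction = (1 - coated/uncoated) * 100
  Ratio = 0.19 / 0.9 = 0.2111
  Reduction = (1 - 0.2111) * 100 = 78.9%

78.9%


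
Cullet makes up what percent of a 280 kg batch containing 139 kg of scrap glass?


Cullet ratio = (cullet mass / total batch mass) * 100
  Ratio = 139 / 280 * 100 = 49.64%

49.64%


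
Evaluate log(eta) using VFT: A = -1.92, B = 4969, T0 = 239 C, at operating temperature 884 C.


VFT equation: log(eta) = A + B / (T - T0)
  T - T0 = 884 - 239 = 645
  B / (T - T0) = 4969 / 645 = 7.704
  log(eta) = -1.92 + 7.704 = 5.784

5.784


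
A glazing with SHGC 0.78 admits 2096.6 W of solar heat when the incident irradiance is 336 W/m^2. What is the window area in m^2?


Rearrange Q = Area * SHGC * Irradiance:
  Area = Q / (SHGC * Irradiance)
  Area = 2096.6 / (0.78 * 336) = 8.0 m^2

8.0 m^2


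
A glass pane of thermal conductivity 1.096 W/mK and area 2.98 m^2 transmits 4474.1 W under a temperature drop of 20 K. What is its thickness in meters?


Fourier's law: t = k * A * dT / Q
  t = 1.096 * 2.98 * 20 / 4474.1
  t = 65.3216 / 4474.1 = 0.0146 m

0.0146 m


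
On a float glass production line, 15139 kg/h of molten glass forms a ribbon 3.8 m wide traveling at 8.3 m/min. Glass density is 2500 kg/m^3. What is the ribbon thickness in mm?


Ribbon cross-section from mass balance:
  Volume rate = throughput / density = 15139 / 2500 = 6.0556 m^3/h
  thickness = volume rate / (speed * 60 * width), i.e.
  thickness = throughput / (60 * speed * width * density) * 1000
  thickness = 15139 / (60 * 8.3 * 3.8 * 2500) * 1000 = 3.2 mm

3.2 mm


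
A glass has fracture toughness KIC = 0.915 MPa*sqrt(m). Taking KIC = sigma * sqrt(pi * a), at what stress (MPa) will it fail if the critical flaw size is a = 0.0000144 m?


Rearrange KIC = sigma * sqrt(pi * a):
  sigma = KIC / sqrt(pi * a)
  sqrt(pi * 0.0000144) = 0.006726
  sigma = 0.915 / 0.006726 = 136.04 MPa

136.04 MPa


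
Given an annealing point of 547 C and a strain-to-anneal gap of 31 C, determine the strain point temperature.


Strain point = annealing point - difference:
  T_strain = 547 - 31 = 516 C

516 C


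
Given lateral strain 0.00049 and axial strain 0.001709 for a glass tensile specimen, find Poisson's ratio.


Poisson's ratio: nu = lateral strain / axial strain
  nu = 0.00049 / 0.001709 = 0.2867

0.2867


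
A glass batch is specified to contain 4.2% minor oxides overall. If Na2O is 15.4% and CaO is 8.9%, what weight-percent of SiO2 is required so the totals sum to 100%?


Known pieces sum to 100%:
  SiO2 = 100 - (others + Na2O + CaO)
  SiO2 = 100 - (4.2 + 15.4 + 8.9) = 71.5%

71.5%


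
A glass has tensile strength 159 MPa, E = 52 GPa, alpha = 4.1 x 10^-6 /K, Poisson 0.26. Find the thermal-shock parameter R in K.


Thermal shock resistance: R = sigma * (1 - nu) / (E * alpha)
  Numerator = 159 * (1 - 0.26) = 117.66
  Denominator = 52 * 1000 * (4.1 x 10^-6) = 0.2132
  R = 117.66 / 0.2132 = 551.9 K

551.9 K


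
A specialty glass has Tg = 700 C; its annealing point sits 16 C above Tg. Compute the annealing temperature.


The annealing temperature is Tg plus the offset:
  T_anneal = 700 + 16 = 716 C

716 C


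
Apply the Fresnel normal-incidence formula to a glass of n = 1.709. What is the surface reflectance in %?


Fresnel reflectance at normal incidence:
  R = ((n - 1)/(n + 1))^2
  (n - 1)/(n + 1) = (1.709 - 1)/(1.709 + 1) = 0.26172
  R = 0.26172^2 = 0.0684974
  R(%) = 0.0684974 * 100 = 6.85%

6.85%


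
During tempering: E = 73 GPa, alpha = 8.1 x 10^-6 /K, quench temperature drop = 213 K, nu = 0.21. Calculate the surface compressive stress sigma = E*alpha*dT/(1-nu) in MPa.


Tempering stress: sigma = E * alpha * dT / (1 - nu)
  E (MPa) = 73 * 1000 = 73000
  Numerator = 73000 * (8.1 x 10^-6) * 213 = 125.9469
  Denominator = 1 - 0.21 = 0.79
  sigma = 125.9469 / 0.79 = 159.4 MPa

159.4 MPa


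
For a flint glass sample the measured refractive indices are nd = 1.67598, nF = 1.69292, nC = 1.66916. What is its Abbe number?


Abbe number formula: Vd = (nd - 1) / (nF - nC)
  nd - 1 = 1.67598 - 1 = 0.67598
  nF - nC = 1.69292 - 1.66916 = 0.02376
  Vd = 0.67598 / 0.02376 = 28.45

28.45


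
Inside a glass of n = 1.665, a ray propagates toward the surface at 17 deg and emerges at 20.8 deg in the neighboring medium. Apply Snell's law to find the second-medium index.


Apply Snell's law: n1 * sin(theta1) = n2 * sin(theta2)
  n2 = n1 * sin(theta1) / sin(theta2)
  sin(17) = 0.292372
  sin(20.8) = 0.355107
  n2 = 1.665 * 0.292372 / 0.355107 = 1.3709

1.3709


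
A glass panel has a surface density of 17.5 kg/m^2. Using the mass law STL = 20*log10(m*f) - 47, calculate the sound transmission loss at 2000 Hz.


Mass law: STL = 20 * log10(m * f) - 47
  m * f = 17.5 * 2000 = 35000
  log10(35000) = 4.54407
  STL = 20 * 4.54407 - 47 = 90.8814 - 47 = 43.9 dB

43.9 dB


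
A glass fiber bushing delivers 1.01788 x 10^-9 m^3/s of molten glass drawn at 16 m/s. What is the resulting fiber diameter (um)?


Cross-sectional area from continuity:
  A = Q / v = 1.01788 x 10^-9 / 16 = 6.36175 x 10^-11 m^2
Diameter from circular cross-section:
  d = sqrt(4A / pi) * 10^6 (m -> um)
  d = sqrt(4 * 6.36175 x 10^-11 / pi) * 10^6 = 9.0 um

9.0 um


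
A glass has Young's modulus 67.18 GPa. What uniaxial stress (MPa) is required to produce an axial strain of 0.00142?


Rearrange E = sigma / epsilon:
  sigma = E * epsilon
  E (MPa) = 67.18 * 1000 = 67180
  sigma = 67180 * 0.00142 = 95.4 MPa

95.4 MPa


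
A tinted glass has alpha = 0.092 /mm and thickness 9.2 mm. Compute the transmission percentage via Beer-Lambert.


Beer-Lambert law: T = exp(-alpha * thickness)
  exponent = -0.092 * 9.2 = -0.8464
  T = exp(-0.8464) = 0.429
  Percentage = 0.429 * 100 = 42.9%

42.9%


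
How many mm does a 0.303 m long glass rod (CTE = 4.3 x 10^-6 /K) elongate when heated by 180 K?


Thermal expansion formula: dL = alpha * L0 * dT
  dL = (4.3 x 10^-6) * 0.303 * 180 = 0.00023452 m
Convert to mm: 0.00023452 * 1000 = 0.2345 mm

0.2345 mm


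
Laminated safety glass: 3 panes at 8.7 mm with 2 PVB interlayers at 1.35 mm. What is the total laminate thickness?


Total thickness = glass contribution + PVB contribution
  Glass: 3 * 8.7 = 26.1 mm
  PVB: 2 * 1.35 = 2.7 mm
  Total = 26.1 + 2.7 = 28.8 mm

28.8 mm


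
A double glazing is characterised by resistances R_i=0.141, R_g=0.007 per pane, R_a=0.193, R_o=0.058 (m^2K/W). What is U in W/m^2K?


Total thermal resistance (series):
  R_total = R_in + R_glass + R_air + R_glass + R_out
  R_total = 0.141 + 0.007 + 0.193 + 0.007 + 0.058 = 0.406 m^2K/W
U-value = 1 / R_total = 1 / 0.406 = 2.463 W/m^2K

2.463 W/m^2K
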